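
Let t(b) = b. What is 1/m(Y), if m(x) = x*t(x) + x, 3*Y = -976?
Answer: 9/949648 ≈ 9.4772e-6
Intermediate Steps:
Y = -976/3 (Y = (⅓)*(-976) = -976/3 ≈ -325.33)
m(x) = x + x² (m(x) = x*x + x = x² + x = x + x²)
1/m(Y) = 1/(-976*(1 - 976/3)/3) = 1/(-976/3*(-973/3)) = 1/(949648/9) = 9/949648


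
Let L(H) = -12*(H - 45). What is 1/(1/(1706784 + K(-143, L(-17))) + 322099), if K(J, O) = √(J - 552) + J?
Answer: 187630623576006533/60435636223318069744659 + I*√695/302178181116590348723295 ≈ 3.1046e-6 + 8.7243e-23*I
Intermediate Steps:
L(H) = 540 - 12*H (L(H) = -12*(-45 + H) = 540 - 12*H)
K(J, O) = J + √(-552 + J) (K(J, O) = √(-552 + J) + J = J + √(-552 + J))
1/(1/(1706784 + K(-143, L(-17))) + 322099) = 1/(1/(1706784 + (-143 + √(-552 - 143))) + 322099) = 1/(1/(1706784 + (-143 + √(-695))) + 322099) = 1/(1/(1706784 + (-143 + I*√695)) + 322099) = 1/(1/(1706641 + I*√695) + 322099) = 1/(322099 + 1/(1706641 + I*√695))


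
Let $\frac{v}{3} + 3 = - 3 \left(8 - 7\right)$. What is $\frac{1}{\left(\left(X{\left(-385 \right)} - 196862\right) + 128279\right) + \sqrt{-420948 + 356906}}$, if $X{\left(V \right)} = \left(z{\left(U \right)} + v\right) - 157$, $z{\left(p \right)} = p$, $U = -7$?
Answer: $- \frac{68765}{4728689267} - \frac{i \sqrt{64042}}{4728689267} \approx -1.4542 \cdot 10^{-5} - 5.3517 \cdot 10^{-8} i$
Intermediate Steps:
$v = -18$ ($v = -9 + 3 \left(- 3 \left(8 - 7\right)\right) = -9 + 3 \left(\left(-3\right) 1\right) = -9 + 3 \left(-3\right) = -9 - 9 = -18$)
$X{\left(V \right)} = -182$ ($X{\left(V \right)} = \left(-7 - 18\right) - 157 = -25 - 157 = -182$)
$\frac{1}{\left(\left(X{\left(-385 \right)} - 196862\right) + 128279\right) + \sqrt{-420948 + 356906}} = \frac{1}{\left(\left(-182 - 196862\right) + 128279\right) + \sqrt{-420948 + 356906}} = \frac{1}{\left(-197044 + 128279\right) + \sqrt{-64042}} = \frac{1}{-68765 + i \sqrt{64042}}$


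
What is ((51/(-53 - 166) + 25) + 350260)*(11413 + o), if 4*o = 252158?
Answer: 1903809093570/73 ≈ 2.6080e+10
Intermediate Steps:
o = 126079/2 (o = (¼)*252158 = 126079/2 ≈ 63040.)
((51/(-53 - 166) + 25) + 350260)*(11413 + o) = ((51/(-53 - 166) + 25) + 350260)*(11413 + 126079/2) = ((51/(-219) + 25) + 350260)*(148905/2) = ((51*(-1/219) + 25) + 350260)*(148905/2) = ((-17/73 + 25) + 350260)*(148905/2) = (1808/73 + 350260)*(148905/2) = (25570788/73)*(148905/2) = 1903809093570/73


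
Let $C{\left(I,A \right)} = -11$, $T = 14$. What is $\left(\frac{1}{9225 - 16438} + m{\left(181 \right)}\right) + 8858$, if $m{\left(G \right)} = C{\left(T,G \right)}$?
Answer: $\frac{63813410}{7213} \approx 8847.0$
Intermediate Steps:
$m{\left(G \right)} = -11$
$\left(\frac{1}{9225 - 16438} + m{\left(181 \right)}\right) + 8858 = \left(\frac{1}{9225 - 16438} - 11\right) + 8858 = \left(\frac{1}{-7213} - 11\right) + 8858 = \left(- \frac{1}{7213} - 11\right) + 8858 = - \frac{79344}{7213} + 8858 = \frac{63813410}{7213}$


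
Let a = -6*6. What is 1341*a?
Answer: -48276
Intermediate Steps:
a = -36
1341*a = 1341*(-36) = -48276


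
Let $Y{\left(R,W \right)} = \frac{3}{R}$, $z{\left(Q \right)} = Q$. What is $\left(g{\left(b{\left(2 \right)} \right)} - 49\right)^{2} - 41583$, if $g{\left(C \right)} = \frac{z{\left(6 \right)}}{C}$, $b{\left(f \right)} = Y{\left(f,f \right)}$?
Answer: $-39558$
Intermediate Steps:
$b{\left(f \right)} = \frac{3}{f}$
$g{\left(C \right)} = \frac{6}{C}$
$\left(g{\left(b{\left(2 \right)} \right)} - 49\right)^{2} - 41583 = \left(\frac{6}{3 \cdot \frac{1}{2}} - 49\right)^{2} - 41583 = \left(\frac{6}{\frac{3}{2}} - 49\right)^{2} - 41583 = \left(6 \cdot \frac{2}{3} - 49\right)^{2} - 41583 = \left(4 - 49\right)^{2} - 41583 = \left(-45\right)^{2} - 41583 = 2025 - 41583 = -39558$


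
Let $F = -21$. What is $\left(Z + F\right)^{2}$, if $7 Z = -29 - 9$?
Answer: $\frac{34225}{49} \approx 698.47$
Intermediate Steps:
$Z = - \frac{38}{7}$ ($Z = \frac{-29 - 9}{7} = \frac{1}{7} \left(-38\right) = - \frac{38}{7} \approx -5.4286$)
$\left(Z + F\right)^{2} = \left(- \frac{38}{7} - 21\right)^{2} = \left(- \frac{185}{7}\right)^{2} = \frac{34225}{49}$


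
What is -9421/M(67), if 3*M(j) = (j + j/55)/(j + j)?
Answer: -1554465/28 ≈ -55517.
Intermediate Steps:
M(j) = 28/165 (M(j) = ((j + j/55)/(j + j))/3 = ((j + j*(1/55))/((2*j)))/3 = ((j + j/55)*(1/(2*j)))/3 = ((56*j/55)*(1/(2*j)))/3 = (⅓)*(28/55) = 28/165)
-9421/M(67) = -9421/28/165 = -9421*165/28 = -1554465/28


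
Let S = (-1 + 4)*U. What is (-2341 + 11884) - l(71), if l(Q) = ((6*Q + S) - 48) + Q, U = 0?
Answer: 9094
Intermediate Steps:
S = 0 (S = (-1 + 4)*0 = 3*0 = 0)
l(Q) = -48 + 7*Q (l(Q) = ((6*Q + 0) - 48) + Q = (6*Q - 48) + Q = (-48 + 6*Q) + Q = -48 + 7*Q)
(-2341 + 11884) - l(71) = (-2341 + 11884) - (-48 + 7*71) = 9543 - (-48 + 497) = 9543 - 1*449 = 9543 - 449 = 9094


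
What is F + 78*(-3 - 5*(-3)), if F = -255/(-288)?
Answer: 89941/96 ≈ 936.89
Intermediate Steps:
F = 85/96 (F = -255*(-1/288) = 85/96 ≈ 0.88542)
F + 78*(-3 - 5*(-3)) = 85/96 + 78*(-3 - 5*(-3)) = 85/96 + 78*(-3 + 15) = 85/96 + 78*12 = 85/96 + 936 = 89941/96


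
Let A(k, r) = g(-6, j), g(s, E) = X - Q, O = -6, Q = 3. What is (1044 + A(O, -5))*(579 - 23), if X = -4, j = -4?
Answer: 576572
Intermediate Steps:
g(s, E) = -7 (g(s, E) = -4 - 1*3 = -4 - 3 = -7)
A(k, r) = -7
(1044 + A(O, -5))*(579 - 23) = (1044 - 7)*(579 - 23) = 1037*556 = 576572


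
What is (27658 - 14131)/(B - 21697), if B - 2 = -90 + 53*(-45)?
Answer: -13527/24170 ≈ -0.55966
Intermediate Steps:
B = -2473 (B = 2 + (-90 + 53*(-45)) = 2 + (-90 - 2385) = 2 - 2475 = -2473)
(27658 - 14131)/(B - 21697) = (27658 - 14131)/(-2473 - 21697) = 13527/(-24170) = 13527*(-1/24170) = -13527/24170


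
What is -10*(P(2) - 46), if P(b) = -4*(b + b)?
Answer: 620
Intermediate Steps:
P(b) = -8*b
-10*(P(2) - 46) = -10*(-8*2 - 46) = -10*(-16 - 46) = -10*(-62) = 620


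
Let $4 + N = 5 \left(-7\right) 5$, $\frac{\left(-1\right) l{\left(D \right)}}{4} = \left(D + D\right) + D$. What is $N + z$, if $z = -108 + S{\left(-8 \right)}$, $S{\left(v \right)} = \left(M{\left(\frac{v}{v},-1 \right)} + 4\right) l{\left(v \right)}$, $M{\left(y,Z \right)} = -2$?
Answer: $-95$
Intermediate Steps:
$l{\left(D \right)} = - 12 D$ ($l{\left(D \right)} = - 4 \left(\left(D + D\right) + D\right) = - 4 \left(2 D + D\right) = - 4 \cdot 3 D = - 12 D$)
$S{\left(v \right)} = - 24 v$ ($S{\left(v \right)} = \left(-2 + 4\right) \left(- 12 v\right) = 2 \left(- 12 v\right) = - 24 v$)
$N = -179$ ($N = -4 + 5 \left(-7\right) 5 = -4 - 175 = -179$)
$z = 84$ ($z = -108 - -192 = -108 + 192 = 84$)
$N + z = -179 + 84 = -95$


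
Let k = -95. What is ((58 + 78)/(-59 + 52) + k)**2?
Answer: 641601/49 ≈ 13094.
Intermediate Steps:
((58 + 78)/(-59 + 52) + k)**2 = ((58 + 78)/(-59 + 52) - 95)**2 = (136/(-7) - 95)**2 = (136*(-1/7) - 95)**2 = (-136/7 - 95)**2 = (-801/7)**2 = 641601/49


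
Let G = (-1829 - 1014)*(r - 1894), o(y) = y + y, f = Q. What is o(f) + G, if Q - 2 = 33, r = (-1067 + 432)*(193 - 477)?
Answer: -507321908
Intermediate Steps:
r = 180340 (r = -635*(-284) = 180340)
Q = 35 (Q = 2 + 33 = 35)
f = 35
o(y) = 2*y
G = -507321978 (G = (-1829 - 1014)*(180340 - 1894) = -2843*178446 = -507321978)
o(f) + G = 2*35 - 507321978 = 70 - 507321978 = -507321908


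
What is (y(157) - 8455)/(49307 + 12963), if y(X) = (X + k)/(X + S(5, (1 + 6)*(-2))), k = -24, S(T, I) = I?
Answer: -604466/4452305 ≈ -0.13576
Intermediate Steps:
y(X) = (-24 + X)/(-14 + X) (y(X) = (X - 24)/(X + (1 + 6)*(-2)) = (-24 + X)/(X + 7*(-2)) = (-24 + X)/(X - 14) = (-24 + X)/(-14 + X))
(y(157) - 8455)/(49307 + 12963) = ((-24 + 157)/(-14 + 157) - 8455)/(49307 + 12963) = (133/143 - 8455)/62270 = ((1/143)*133 - 8455)*(1/62270) = (133/143 - 8455)*(1/62270) = -1208932/143*1/62270 = -604466/4452305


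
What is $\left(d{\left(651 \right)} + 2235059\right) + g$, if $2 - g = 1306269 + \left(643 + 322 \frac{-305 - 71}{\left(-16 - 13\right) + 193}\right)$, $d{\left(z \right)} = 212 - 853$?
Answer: $\frac{38058096}{41} \approx 9.2825 \cdot 10^{5}$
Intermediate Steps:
$d{\left(z \right)} = -641$ ($d{\left(z \right)} = 212 - 853 = -641$)
$g = - \frac{53553042}{41}$ ($g = 2 - \left(1306269 + \left(643 + 322 \frac{-305 - 71}{\left(-16 - 13\right) + 193}\right)\right) = 2 - \left(1306269 + \left(643 + 322 \left(- \frac{376}{-29 + 193}\right)\right)\right) = 2 - \left(1306269 + \left(643 + 322 \left(- \frac{376}{164}\right)\right)\right) = 2 - \left(1306269 + \left(643 + 322 \left(\left(-376\right) \frac{1}{164}\right)\right)\right) = 2 - \left(1306269 + \left(643 + 322 \left(- \frac{94}{41}\right)\right)\right) = 2 - \left(1306269 + \left(643 - \frac{30268}{41}\right)\right) = 2 - \left(1306269 - \frac{3905}{41}\right) = 2 - \frac{53553124}{41} = - \frac{53553042}{41} \approx -1.3062 \cdot 10^{6}$)
$\left(d{\left(651 \right)} + 2235059\right) + g = \left(-641 + 2235059\right) - \frac{53553042}{41} = 2234418 - \frac{53553042}{41} = \frac{38058096}{41}$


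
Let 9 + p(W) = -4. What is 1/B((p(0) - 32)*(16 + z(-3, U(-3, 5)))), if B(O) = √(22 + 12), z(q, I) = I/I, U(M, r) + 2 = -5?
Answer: √34/34 ≈ 0.17150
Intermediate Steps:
p(W) = -13 (p(W) = -9 - 4 = -13)
U(M, r) = -7 (U(M, r) = -2 - 5 = -7)
z(q, I) = 1
B(O) = √34
1/B((p(0) - 32)*(16 + z(-3, U(-3, 5)))) = 1/(√34) = √34/34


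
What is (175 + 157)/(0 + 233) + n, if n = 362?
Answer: 84678/233 ≈ 363.42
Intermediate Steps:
(175 + 157)/(0 + 233) + n = (175 + 157)/(0 + 233) + 362 = 332/233 + 362 = 84678/233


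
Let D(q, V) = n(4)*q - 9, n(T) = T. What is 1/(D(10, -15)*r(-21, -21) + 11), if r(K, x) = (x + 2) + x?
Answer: -1/1229 ≈ -0.00081367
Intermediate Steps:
r(K, x) = 2 + 2*x (r(K, x) = (2 + x) + x = 2 + 2*x)
D(q, V) = -9 + 4*q (D(q, V) = 4*q - 9 = -9 + 4*q)
1/(D(10, -15)*r(-21, -21) + 11) = 1/((-9 + 4*10)*(2 + 2*(-21)) + 11) = 1/((-9 + 40)*(2 - 42) + 11) = 1/(31*(-40) + 11) = 1/(-1240 + 11) = 1/(-1229) = -1/1229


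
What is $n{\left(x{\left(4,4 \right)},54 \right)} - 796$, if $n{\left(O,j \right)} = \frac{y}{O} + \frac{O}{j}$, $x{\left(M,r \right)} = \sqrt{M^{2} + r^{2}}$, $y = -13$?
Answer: $-796 - \frac{335 \sqrt{2}}{216} \approx -798.19$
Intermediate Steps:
$n{\left(O,j \right)} = - \frac{13}{O} + \frac{O}{j}$
$n{\left(x{\left(4,4 \right)},54 \right)} - 796 = \left(- \frac{13}{\sqrt{4^{2} + 4^{2}}} + \frac{\sqrt{4^{2} + 4^{2}}}{54}\right) - 796 = \left(- \frac{13}{\sqrt{16 + 16}} + \sqrt{16 + 16} \cdot \frac{1}{54}\right) - 796 = \left(- \frac{13}{\sqrt{32}} + \sqrt{32} \cdot \frac{1}{54}\right) - 796 = \left(- \frac{13}{4 \sqrt{2}} + 4 \sqrt{2} \cdot \frac{1}{54}\right) - 796 = \left(- 13 \frac{\sqrt{2}}{8} + \frac{2 \sqrt{2}}{27}\right) - 796 = \left(- \frac{13 \sqrt{2}}{8} + \frac{2 \sqrt{2}}{27}\right) - 796 = - \frac{335 \sqrt{2}}{216} - 796 = -796 - \frac{335 \sqrt{2}}{216}$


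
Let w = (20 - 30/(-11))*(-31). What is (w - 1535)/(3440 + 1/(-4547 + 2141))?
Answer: -59271810/91043029 ≈ -0.65103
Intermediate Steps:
w = -7750/11 (w = (20 - 30*(-1/11))*(-31) = (20 + 30/11)*(-31) = (250/11)*(-31) = -7750/11 ≈ -704.54)
(w - 1535)/(3440 + 1/(-4547 + 2141)) = (-7750/11 - 1535)/(3440 + 1/(-4547 + 2141)) = -24635/(11*(3440 + 1/(-2406))) = -24635/(11*(3440 - 1/2406)) = -24635/(11*8276639/2406) = -24635/11*2406/8276639 = -59271810/91043029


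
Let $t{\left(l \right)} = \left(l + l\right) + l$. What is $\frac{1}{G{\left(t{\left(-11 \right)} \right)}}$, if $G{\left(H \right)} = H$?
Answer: $- \frac{1}{33} \approx -0.030303$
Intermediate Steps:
$t{\left(l \right)} = 3 l$ ($t{\left(l \right)} = 2 l + l = 3 l$)
$\frac{1}{G{\left(t{\left(-11 \right)} \right)}} = \frac{1}{3 \left(-11\right)} = \frac{1}{-33} = - \frac{1}{33}$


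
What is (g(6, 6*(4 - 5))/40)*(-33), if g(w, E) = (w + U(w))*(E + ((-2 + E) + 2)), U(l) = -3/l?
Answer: 1089/20 ≈ 54.450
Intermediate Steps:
g(w, E) = 2*E*(w - 3/w) (g(w, E) = (w - 3/w)*(E + ((-2 + E) + 2)) = (w - 3/w)*(E + E) = (w - 3/w)*(2*E) = 2*E*(w - 3/w))
(g(6, 6*(4 - 5))/40)*(-33) = ((2*(6*(4 - 5))*(-3 + 6²)/6)/40)*(-33) = ((2*(6*(-1))*(⅙)*(-3 + 36))/40)*(-33) = ((2*(-6)*(⅙)*33)/40)*(-33) = ((1/40)*(-66))*(-33) = -33/20*(-33) = 1089/20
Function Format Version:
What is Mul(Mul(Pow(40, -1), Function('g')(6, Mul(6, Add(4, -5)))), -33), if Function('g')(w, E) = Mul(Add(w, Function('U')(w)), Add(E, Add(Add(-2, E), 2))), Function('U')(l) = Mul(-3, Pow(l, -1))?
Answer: Rational(1089, 20) ≈ 54.450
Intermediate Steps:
Function('g')(w, E) = Mul(2, E, Add(w, Mul(-3, Pow(w, -1)))) (Function('g')(w, E) = Mul(Add(w, Mul(-3, Pow(w, -1))), Add(E, Add(Add(-2, E), 2))) = Mul(Add(w, Mul(-3, Pow(w, -1))), Add(E, E)) = Mul(Add(w, Mul(-3, Pow(w, -1))), Mul(2, E)) = Mul(2, E, Add(w, Mul(-3, Pow(w, -1)))))
Mul(Mul(Pow(40, -1), Function('g')(6, Mul(6, Add(4, -5)))), -33) = Mul(Mul(Pow(40, -1), Mul(2, Mul(6, Add(4, -5)), Pow(6, -1), Add(-3, Pow(6, 2)))), -33) = Mul(Mul(Rational(1, 40), Mul(2, Mul(6, -1), Rational(1, 6), Add(-3, 36))), -33) = Mul(Mul(Rational(1, 40), Mul(2, -6, Rational(1, 6), 33)), -33) = Mul(Mul(Rational(1, 40), -66), -33) = Mul(Rational(-33, 20), -33) = Rational(1089, 20)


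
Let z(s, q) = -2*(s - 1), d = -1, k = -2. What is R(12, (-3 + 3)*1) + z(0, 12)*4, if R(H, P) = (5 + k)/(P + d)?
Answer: 5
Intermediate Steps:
z(s, q) = 2 - 2*s (z(s, q) = -2*(-1 + s) = 2 - 2*s)
R(H, P) = 3/(-1 + P) (R(H, P) = (5 - 2)/(P - 1) = 3/(-1 + P))
R(12, (-3 + 3)*1) + z(0, 12)*4 = 3/(-1 + (-3 + 3)*1) + (2 - 2*0)*4 = 3/(-1 + 0*1) + (2 + 0)*4 = 3/(-1 + 0) + 2*4 = 3/(-1) + 8 = 3*(-1) + 8 = -3 + 8 = 5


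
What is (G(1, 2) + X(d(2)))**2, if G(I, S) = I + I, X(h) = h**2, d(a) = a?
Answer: 36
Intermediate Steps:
G(I, S) = 2*I
(G(1, 2) + X(d(2)))**2 = (2*1 + 2**2)**2 = (2 + 4)**2 = 6**2 = 36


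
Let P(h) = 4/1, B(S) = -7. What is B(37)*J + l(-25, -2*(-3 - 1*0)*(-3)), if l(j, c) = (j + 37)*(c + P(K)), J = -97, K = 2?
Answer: 511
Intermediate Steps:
P(h) = 4 (P(h) = 4*1 = 4)
l(j, c) = (4 + c)*(37 + j) (l(j, c) = (j + 37)*(c + 4) = (37 + j)*(4 + c) = (4 + c)*(37 + j))
B(37)*J + l(-25, -2*(-3 - 1*0)*(-3)) = -7*(-97) + (148 + 4*(-25) + 37*(-2*(-3 - 1*0)*(-3)) + (-2*(-3 - 1*0)*(-3))*(-25)) = 679 + (148 - 100 + 37*(-2*(-3 + 0)*(-3)) + (-2*(-3 + 0)*(-3))*(-25)) = 679 + (148 - 100 + 37*(-2*(-3)*(-3)) + (-2*(-3)*(-3))*(-25)) = 679 + (148 - 100 + 37*(6*(-3)) + (6*(-3))*(-25)) = 679 + (148 - 100 + 37*(-18) - 18*(-25)) = 679 + (148 - 100 - 666 + 450) = 679 - 168 = 511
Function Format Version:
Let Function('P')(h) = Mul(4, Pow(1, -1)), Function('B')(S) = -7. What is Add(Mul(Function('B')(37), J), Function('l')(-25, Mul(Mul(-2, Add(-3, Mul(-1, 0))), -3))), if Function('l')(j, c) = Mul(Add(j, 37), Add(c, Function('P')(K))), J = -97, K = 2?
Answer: 511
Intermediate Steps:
Function('P')(h) = 4 (Function('P')(h) = Mul(4, 1) = 4)
Function('l')(j, c) = Mul(Add(4, c), Add(37, j)) (Function('l')(j, c) = Mul(Add(j, 37), Add(c, 4)) = Mul(Add(37, j), Add(4, c)) = Mul(Add(4, c), Add(37, j)))
Add(Mul(Function('B')(37), J), Function('l')(-25, Mul(Mul(-2, Add(-3, Mul(-1, 0))), -3))) = Add(Mul(-7, -97), Add(148, Mul(4, -25), Mul(37, Mul(Mul(-2, Add(-3, Mul(-1, 0))), -3)), Mul(Mul(Mul(-2, Add(-3, Mul(-1, 0))), -3), -25))) = Add(679, Add(148, -100, Mul(37, Mul(Mul(-2, Add(-3, 0)), -3)), Mul(Mul(Mul(-2, Add(-3, 0)), -3), -25))) = Add(679, Add(148, -100, Mul(37, Mul(Mul(-2, -3), -3)), Mul(Mul(Mul(-2, -3), -3), -25))) = Add(679, Add(148, -100, Mul(37, Mul(6, -3)), Mul(Mul(6, -3), -25))) = Add(679, Add(148, -100, Mul(37, -18), Mul(-18, -25))) = Add(679, Add(148, -100, -666, 450)) = Add(679, -168) = 511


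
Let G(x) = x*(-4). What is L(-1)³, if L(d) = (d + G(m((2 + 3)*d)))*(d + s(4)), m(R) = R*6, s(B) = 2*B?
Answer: 578009537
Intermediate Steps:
m(R) = 6*R
G(x) = -4*x
L(d) = -119*d*(8 + d) (L(d) = (d - 24*(2 + 3)*d)*(d + 2*4) = (d - 24*5*d)*(d + 8) = (d - 120*d)*(8 + d) = (-119*d)*(8 + d) = -119*d*(8 + d))
L(-1)³ = (119*(-1)*(-8 - 1*(-1)))³ = (119*(-1)*(-8 + 1))³ = (119*(-1)*(-7))³ = 833³ = 578009537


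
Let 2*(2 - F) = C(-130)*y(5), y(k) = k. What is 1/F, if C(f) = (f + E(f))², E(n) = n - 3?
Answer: -2/345841 ≈ -5.7830e-6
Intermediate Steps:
E(n) = -3 + n
C(f) = (-3 + 2*f)² (C(f) = (f + (-3 + f))² = (-3 + 2*f)²)
F = -345841/2 (F = 2 - (-3 + 2*(-130))²*5/2 = 2 - (-3 - 260)²*5/2 = 2 - (-263)²*5/2 = 2 - 69169*5/2 = 2 - ½*345845 = 2 - 345845/2 = -345841/2 ≈ -1.7292e+5)
1/F = 1/(-345841/2) = -2/345841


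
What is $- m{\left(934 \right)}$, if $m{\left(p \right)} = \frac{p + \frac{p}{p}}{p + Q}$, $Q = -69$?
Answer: $- \frac{187}{173} \approx -1.0809$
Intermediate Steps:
$m{\left(p \right)} = \frac{1 + p}{-69 + p}$ ($m{\left(p \right)} = \frac{p + \frac{p}{p}}{p - 69} = \frac{p + 1}{-69 + p} = \frac{1 + p}{-69 + p}$)
$- m{\left(934 \right)} = - \frac{1 + 934}{-69 + 934} = - \frac{935}{865} = \left(-1\right) \frac{187}{173} = - \frac{187}{173}$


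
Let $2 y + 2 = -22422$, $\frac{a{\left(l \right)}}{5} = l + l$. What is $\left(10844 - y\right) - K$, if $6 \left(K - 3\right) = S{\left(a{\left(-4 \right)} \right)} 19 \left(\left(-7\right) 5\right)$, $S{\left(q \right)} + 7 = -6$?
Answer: $\frac{123673}{6} \approx 20612.0$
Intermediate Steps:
$a{\left(l \right)} = 10 l$ ($a{\left(l \right)} = 5 \left(l + l\right) = 5 \cdot 2 l = 10 l$)
$S{\left(q \right)} = -13$ ($S{\left(q \right)} = -7 - 6 = -13$)
$y = -11212$ ($y = -1 + \frac{1}{2} \left(-22422\right) = -1 - 11211 = -11212$)
$K = \frac{8663}{6}$ ($K = 3 + \frac{\left(-13\right) 19 \left(\left(-7\right) 5\right)}{6} = 3 + \frac{\left(-247\right) \left(-35\right)}{6} = 3 + \frac{1}{6} \cdot 8645 = 3 + \frac{8645}{6} = \frac{8663}{6} \approx 1443.8$)
$\left(10844 - y\right) - K = \left(10844 - -11212\right) - \frac{8663}{6} = \left(10844 + 11212\right) - \frac{8663}{6} = 22056 - \frac{8663}{6} = \frac{123673}{6}$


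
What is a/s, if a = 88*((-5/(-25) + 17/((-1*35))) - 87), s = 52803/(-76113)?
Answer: 454715976/41069 ≈ 11072.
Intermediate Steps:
s = -5867/8457 (s = 52803*(-1/76113) = -5867/8457 ≈ -0.69374)
a = -53768/7 (a = 88*((-5*(-1/25) + 17/(-35)) - 87) = 88*((1/5 + 17*(-1/35)) - 87) = 88*((1/5 - 17/35) - 87) = 88*(-2/7 - 87) = 88*(-611/7) = -53768/7 ≈ -7681.1)
a/s = -53768/(7*(-5867/8457)) = -53768/7*(-8457/5867) = 454715976/41069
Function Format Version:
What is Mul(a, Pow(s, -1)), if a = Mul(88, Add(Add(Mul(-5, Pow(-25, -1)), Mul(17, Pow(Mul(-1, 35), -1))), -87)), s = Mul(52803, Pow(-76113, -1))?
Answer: Rational(454715976, 41069) ≈ 11072.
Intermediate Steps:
s = Rational(-5867, 8457) (s = Mul(52803, Rational(-1, 76113)) = Rational(-5867, 8457) ≈ -0.69374)
a = Rational(-53768, 7) (a = Mul(88, Add(Add(Mul(-5, Rational(-1, 25)), Mul(17, Pow(-35, -1))), -87)) = Mul(88, Add(Add(Rational(1, 5), Mul(17, Rational(-1, 35))), -87)) = Mul(88, Add(Add(Rational(1, 5), Rational(-17, 35)), -87)) = Mul(88, Add(Rational(-2, 7), -87)) = Mul(88, Rational(-611, 7)) = Rational(-53768, 7) ≈ -7681.1)
Mul(a, Pow(s, -1)) = Mul(Rational(-53768, 7), Pow(Rational(-5867, 8457), -1)) = Mul(Rational(-53768, 7), Rational(-8457, 5867)) = Rational(454715976, 41069)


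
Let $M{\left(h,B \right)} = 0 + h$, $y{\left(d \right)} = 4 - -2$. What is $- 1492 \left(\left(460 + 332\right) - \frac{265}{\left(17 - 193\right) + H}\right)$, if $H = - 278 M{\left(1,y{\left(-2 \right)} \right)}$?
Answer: $- \frac{268435418}{227} \approx -1.1825 \cdot 10^{6}$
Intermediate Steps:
$y{\left(d \right)} = 6$ ($y{\left(d \right)} = 4 + 2 = 6$)
$M{\left(h,B \right)} = h$
$H = -278$ ($H = \left(-278\right) 1 = -278$)
$- 1492 \left(\left(460 + 332\right) - \frac{265}{\left(17 - 193\right) + H}\right) = - 1492 \left(\left(460 + 332\right) - \frac{265}{\left(17 - 193\right) - 278}\right) = - 1492 \left(792 - \frac{265}{-176 - 278}\right) = - 1492 \left(792 - \frac{265}{-454}\right) = - 1492 \left(792 - - \frac{265}{454}\right) = - 1492 \left(792 + \frac{265}{454}\right) = \left(-1492\right) \frac{359833}{454} = - \frac{268435418}{227}$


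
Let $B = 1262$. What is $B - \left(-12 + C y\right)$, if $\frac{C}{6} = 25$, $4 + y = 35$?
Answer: $-3376$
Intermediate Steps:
$y = 31$ ($y = -4 + 35 = 31$)
$C = 150$ ($C = 6 \cdot 25 = 150$)
$B - \left(-12 + C y\right) = 1262 - \left(-12 + 150 \cdot 31\right) = 1262 - \left(-12 + 4650\right) = 1262 - 4638 = -3376$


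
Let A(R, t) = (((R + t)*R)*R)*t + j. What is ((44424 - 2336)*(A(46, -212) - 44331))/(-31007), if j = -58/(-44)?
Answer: -34454977791164/341077 ≈ -1.0102e+8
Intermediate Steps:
j = 29/22 (j = -58*(-1/44) = 29/22 ≈ 1.3182)
A(R, t) = 29/22 + t*R**2*(R + t) (A(R, t) = (((R + t)*R)*R)*t + 29/22 = ((R*(R + t))*R)*t + 29/22 = (R**2*(R + t))*t + 29/22 = t*R**2*(R + t) + 29/22 = 29/22 + t*R**2*(R + t))
((44424 - 2336)*(A(46, -212) - 44331))/(-31007) = ((44424 - 2336)*((29/22 - 212*46**3 + 46**2*(-212)**2) - 44331))/(-31007) = (42088*((29/22 - 212*97336 + 2116*44944) - 44331))*(-1/31007) = (42088*((29/22 - 20635232 + 95101504) - 44331))*(-1/31007) = (42088*(1638258013/22 - 44331))*(-1/31007) = (42088*(1637282731/22))*(-1/31007) = (34454977791164/11)*(-1/31007) = -34454977791164/341077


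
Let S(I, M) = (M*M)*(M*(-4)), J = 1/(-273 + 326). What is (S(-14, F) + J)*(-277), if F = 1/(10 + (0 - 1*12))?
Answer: -15235/106 ≈ -143.73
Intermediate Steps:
J = 1/53 ≈ 0.018868
F = -½ (F = 1/(10 + (0 - 12)) = 1/(10 - 12) = 1/(-2) = -½ ≈ -0.50000)
S(I, M) = -4*M³ (S(I, M) = M²*(-4*M) = -4*M³)
(S(-14, F) + J)*(-277) = (-4*(-½)³ + 1/53)*(-277) = (-4*(-⅛) + 1/53)*(-277) = (½ + 1/53)*(-277) = (55/106)*(-277) = -15235/106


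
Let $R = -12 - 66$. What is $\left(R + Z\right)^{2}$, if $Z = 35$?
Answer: $1849$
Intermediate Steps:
$R = -78$ ($R = -12 - 66 = -78$)
$\left(R + Z\right)^{2} = \left(-78 + 35\right)^{2} = \left(-43\right)^{2} = 1849$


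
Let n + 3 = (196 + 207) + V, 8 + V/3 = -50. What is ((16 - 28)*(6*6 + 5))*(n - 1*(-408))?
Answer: -311928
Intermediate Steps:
V = -174 (V = -24 + 3*(-50) = -24 - 150 = -174)
n = 226 (n = -3 + ((196 + 207) - 174) = -3 + (403 - 174) = -3 + 229 = 226)
((16 - 28)*(6*6 + 5))*(n - 1*(-408)) = ((16 - 28)*(6*6 + 5))*(226 - 1*(-408)) = (-12*(36 + 5))*(226 + 408) = -12*41*634 = -492*634 = -311928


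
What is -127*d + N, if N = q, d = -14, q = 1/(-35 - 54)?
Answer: 158241/89 ≈ 1778.0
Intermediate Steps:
q = -1/89 (q = 1/(-89) = -1/89 ≈ -0.011236)
N = -1/89 ≈ -0.011236
-127*d + N = -127*(-14) - 1/89 = 1778 - 1/89 = 158241/89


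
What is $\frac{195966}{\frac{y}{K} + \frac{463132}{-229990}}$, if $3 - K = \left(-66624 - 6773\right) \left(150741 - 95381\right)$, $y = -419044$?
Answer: $- \frac{15260994157321729485}{156826762027033} \approx -97311.0$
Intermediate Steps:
$K = 4063257923$ ($K = 3 - \left(-66624 - 6773\right) \left(150741 - 95381\right) = 3 - \left(-73397\right) 55360 = 3 - -4063257920 = 3 + 4063257920 = 4063257923$)
$\frac{195966}{\frac{y}{K} + \frac{463132}{-229990}} = \frac{195966}{- \frac{419044}{4063257923} + \frac{463132}{-229990}} = \frac{195966}{\left(-419044\right) \frac{1}{4063257923} + 463132 \left(- \frac{1}{229990}\right)} = \frac{195966}{- \frac{419044}{4063257923} - \frac{231566}{114995}} = \frac{195966}{- \frac{940960572162198}{467254344855385}} = 195966 \left(- \frac{467254344855385}{940960572162198}\right) = - \frac{15260994157321729485}{156826762027033}$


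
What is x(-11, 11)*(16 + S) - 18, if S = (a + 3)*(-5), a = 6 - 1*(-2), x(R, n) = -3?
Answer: 99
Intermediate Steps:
a = 8 (a = 6 + 2 = 8)
S = -55 (S = (8 + 3)*(-5) = 11*(-5) = -55)
x(-11, 11)*(16 + S) - 18 = -3*(16 - 55) - 18 = -3*(-39) - 18 = 117 - 18 = 99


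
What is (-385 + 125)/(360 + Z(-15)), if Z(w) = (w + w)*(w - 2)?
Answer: -26/87 ≈ -0.29885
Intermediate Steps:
Z(w) = 2*w*(-2 + w) (Z(w) = (2*w)*(-2 + w) = 2*w*(-2 + w))
(-385 + 125)/(360 + Z(-15)) = (-385 + 125)/(360 + 2*(-15)*(-2 - 15)) = -260/(360 + 2*(-15)*(-17)) = -260/(360 + 510) = -260/870 = -260*1/870 = -26/87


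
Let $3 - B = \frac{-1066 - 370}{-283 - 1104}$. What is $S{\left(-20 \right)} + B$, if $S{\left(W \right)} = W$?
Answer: $- \frac{25015}{1387} \approx -18.035$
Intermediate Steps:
$B = \frac{2725}{1387}$ ($B = 3 - \frac{-1066 - 370}{-283 - 1104} = 3 - - \frac{1436}{-1387} = 3 - \left(-1436\right) \left(- \frac{1}{1387}\right) = 3 - \frac{1436}{1387} = \frac{2725}{1387} \approx 1.9647$)
$S{\left(-20 \right)} + B = -20 + \frac{2725}{1387} = - \frac{25015}{1387}$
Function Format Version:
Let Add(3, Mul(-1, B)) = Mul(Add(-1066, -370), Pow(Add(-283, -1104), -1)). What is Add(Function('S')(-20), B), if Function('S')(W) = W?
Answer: Rational(-25015, 1387) ≈ -18.035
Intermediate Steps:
B = Rational(2725, 1387) (B = Add(3, Mul(-1, Mul(Add(-1066, -370), Pow(Add(-283, -1104), -1)))) = Add(3, Mul(-1, Mul(-1436, Pow(-1387, -1)))) = Add(3, Mul(-1, Mul(-1436, Rational(-1, 1387)))) = Add(3, Mul(-1, Rational(1436, 1387))) = Add(3, Rational(-1436, 1387)) = Rational(2725, 1387) ≈ 1.9647)
Add(Function('S')(-20), B) = Add(-20, Rational(2725, 1387)) = Rational(-25015, 1387)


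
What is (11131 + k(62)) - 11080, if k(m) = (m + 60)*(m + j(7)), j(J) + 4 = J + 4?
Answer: 8469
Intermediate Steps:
j(J) = J (j(J) = -4 + (J + 4) = -4 + (4 + J) = J)
k(m) = (7 + m)*(60 + m) (k(m) = (m + 60)*(m + 7) = (60 + m)*(7 + m) = (7 + m)*(60 + m))
(11131 + k(62)) - 11080 = (11131 + (420 + 62**2 + 67*62)) - 11080 = (11131 + (420 + 3844 + 4154)) - 11080 = (11131 + 8418) - 11080 = 19549 - 11080 = 8469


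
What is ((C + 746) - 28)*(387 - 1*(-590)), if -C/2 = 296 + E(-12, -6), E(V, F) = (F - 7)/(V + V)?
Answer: 1464523/12 ≈ 1.2204e+5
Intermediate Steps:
E(V, F) = (-7 + F)/(2*V) (E(V, F) = (-7 + F)/((2*V)) = (-7 + F)*(1/(2*V)) = (-7 + F)/(2*V))
C = -7117/12 (C = -2*(296 + (1/2)*(-7 - 6)/(-12)) = -2*(296 + (1/2)*(-1/12)*(-13)) = -2*(296 + 13/24) = -2*7117/24 = -7117/12 ≈ -593.08)
((C + 746) - 28)*(387 - 1*(-590)) = ((-7117/12 + 746) - 28)*(387 - 1*(-590)) = (1835/12 - 28)*(387 + 590) = (1499/12)*977 = 1464523/12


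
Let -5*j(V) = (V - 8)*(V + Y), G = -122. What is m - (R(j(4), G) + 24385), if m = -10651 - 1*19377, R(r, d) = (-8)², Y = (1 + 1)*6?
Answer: -54477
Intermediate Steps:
Y = 12 (Y = 2*6 = 12)
j(V) = -(-8 + V)*(12 + V)/5 (j(V) = -(V - 8)*(V + 12)/5 = -(-8 + V)*(12 + V)/5)
R(r, d) = 64
m = -30028 (m = -10651 - 19377 = -30028)
m - (R(j(4), G) + 24385) = -30028 - (64 + 24385) = -30028 - 1*24449 = -30028 - 24449 = -54477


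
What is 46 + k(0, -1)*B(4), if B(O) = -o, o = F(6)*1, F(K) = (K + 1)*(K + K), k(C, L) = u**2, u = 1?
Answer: -38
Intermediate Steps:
k(C, L) = 1 (k(C, L) = 1**2 = 1)
F(K) = 2*K*(1 + K) (F(K) = (1 + K)*(2*K) = 2*K*(1 + K))
o = 84 (o = (2*6*(1 + 6))*1 = (2*6*7)*1 = 84*1 = 84)
B(O) = -84 (B(O) = -1*84 = -84)
46 + k(0, -1)*B(4) = 46 + 1*(-84) = 46 - 84 = -38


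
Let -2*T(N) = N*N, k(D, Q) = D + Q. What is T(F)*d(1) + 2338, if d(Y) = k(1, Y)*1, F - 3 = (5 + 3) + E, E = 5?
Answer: 2082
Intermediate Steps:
F = 16 (F = 3 + ((5 + 3) + 5) = 3 + (8 + 5) = 3 + 13 = 16)
d(Y) = 1 + Y (d(Y) = (1 + Y)*1 = 1 + Y)
T(N) = -N²/2 (T(N) = -N*N/2 = -N²/2)
T(F)*d(1) + 2338 = (-½*16²)*(1 + 1) + 2338 = -½*256*2 + 2338 = -128*2 + 2338 = -256 + 2338 = 2082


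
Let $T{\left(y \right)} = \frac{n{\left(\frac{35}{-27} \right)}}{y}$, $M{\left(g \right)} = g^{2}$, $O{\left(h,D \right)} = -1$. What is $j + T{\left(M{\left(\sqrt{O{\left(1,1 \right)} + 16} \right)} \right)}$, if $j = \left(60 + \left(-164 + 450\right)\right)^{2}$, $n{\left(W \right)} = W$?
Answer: $\frac{9696989}{81} \approx 1.1972 \cdot 10^{5}$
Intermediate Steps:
$T{\left(y \right)} = - \frac{35}{27 y}$ ($T{\left(y \right)} = \frac{35 \frac{1}{-27}}{y} = \frac{35 \left(- \frac{1}{27}\right)}{y} = - \frac{35}{27 y}$)
$j = 119716$ ($j = \left(60 + 286\right)^{2} = 346^{2} = 119716$)
$j + T{\left(M{\left(\sqrt{O{\left(1,1 \right)} + 16} \right)} \right)} = 119716 - \frac{35}{27 \left(\sqrt{-1 + 16}\right)^{2}} = 119716 - \frac{35}{27 \left(\sqrt{15}\right)^{2}} = 119716 - \frac{35}{27 \cdot 15} = 119716 - \frac{7}{81} = \frac{9696989}{81}$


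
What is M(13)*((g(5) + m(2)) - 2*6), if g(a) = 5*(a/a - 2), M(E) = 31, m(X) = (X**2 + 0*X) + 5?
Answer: -248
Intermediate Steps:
m(X) = 5 + X**2 (m(X) = (X**2 + 0) + 5 = X**2 + 5 = 5 + X**2)
g(a) = -5 (g(a) = 5*(1 - 2) = 5*(-1) = -5)
M(13)*((g(5) + m(2)) - 2*6) = 31*((-5 + (5 + 2**2)) - 2*6) = 31*((-5 + (5 + 4)) - 12) = 31*((-5 + 9) - 12) = 31*(4 - 12) = 31*(-8) = -248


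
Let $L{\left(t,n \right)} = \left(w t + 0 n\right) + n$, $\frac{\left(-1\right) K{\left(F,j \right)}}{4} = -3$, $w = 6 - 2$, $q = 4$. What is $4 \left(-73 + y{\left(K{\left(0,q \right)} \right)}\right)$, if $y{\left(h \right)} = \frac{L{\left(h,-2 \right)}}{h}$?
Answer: $- \frac{830}{3} \approx -276.67$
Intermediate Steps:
$w = 4$
$K{\left(F,j \right)} = 12$ ($K{\left(F,j \right)} = \left(-4\right) \left(-3\right) = 12$)
$L{\left(t,n \right)} = n + 4 t$ ($L{\left(t,n \right)} = \left(4 t + 0 n\right) + n = \left(4 t + 0\right) + n = 4 t + n = n + 4 t$)
$y{\left(h \right)} = \frac{-2 + 4 h}{h}$
$4 \left(-73 + y{\left(K{\left(0,q \right)} \right)}\right) = 4 \left(-73 + \left(4 - \frac{2}{12}\right)\right) = 4 \left(-73 + \left(4 - \frac{1}{6}\right)\right) = 4 \left(-73 + \frac{23}{6}\right) = 4 \left(- \frac{415}{6}\right) = - \frac{830}{3}$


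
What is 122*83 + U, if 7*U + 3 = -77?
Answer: 70802/7 ≈ 10115.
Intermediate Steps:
U = -80/7 (U = -3/7 + (⅐)*(-77) = -3/7 - 11 = -80/7 ≈ -11.429)
122*83 + U = 122*83 - 80/7 = 10126 - 80/7 = 70802/7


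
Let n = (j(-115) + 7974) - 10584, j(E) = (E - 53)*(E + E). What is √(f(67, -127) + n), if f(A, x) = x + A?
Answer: √35970 ≈ 189.66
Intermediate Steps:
j(E) = 2*E*(-53 + E) (j(E) = (-53 + E)*(2*E) = 2*E*(-53 + E))
f(A, x) = A + x
n = 36030 (n = (2*(-115)*(-53 - 115) + 7974) - 10584 = (2*(-115)*(-168) + 7974) - 10584 = (38640 + 7974) - 10584 = 46614 - 10584 = 36030)
√(f(67, -127) + n) = √((67 - 127) + 36030) = √(-60 + 36030) = √35970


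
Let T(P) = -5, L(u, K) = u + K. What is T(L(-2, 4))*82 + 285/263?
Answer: -107545/263 ≈ -408.92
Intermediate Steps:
L(u, K) = K + u
T(L(-2, 4))*82 + 285/263 = -5*82 + 285/263 = -410 + 285*(1/263) = -410 + 285/263 = -107545/263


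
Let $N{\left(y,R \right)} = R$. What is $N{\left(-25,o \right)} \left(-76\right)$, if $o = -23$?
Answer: $1748$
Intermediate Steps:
$N{\left(-25,o \right)} \left(-76\right) = \left(-23\right) \left(-76\right) = 1748$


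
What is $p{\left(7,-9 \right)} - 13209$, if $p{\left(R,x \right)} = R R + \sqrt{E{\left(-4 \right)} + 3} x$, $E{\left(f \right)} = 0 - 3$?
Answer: $-13160$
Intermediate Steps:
$E{\left(f \right)} = -3$
$p{\left(R,x \right)} = R^{2}$ ($p{\left(R,x \right)} = R R + \sqrt{-3 + 3} x = R^{2} + \sqrt{0} x = R^{2} + 0 x = R^{2} + 0 = R^{2}$)
$p{\left(7,-9 \right)} - 13209 = 7^{2} - 13209 = 49 - 13209 = -13160$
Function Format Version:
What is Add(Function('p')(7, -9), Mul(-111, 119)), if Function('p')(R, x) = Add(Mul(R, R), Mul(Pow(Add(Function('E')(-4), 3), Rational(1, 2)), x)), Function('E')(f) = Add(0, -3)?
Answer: -13160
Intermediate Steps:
Function('E')(f) = -3
Function('p')(R, x) = Pow(R, 2) (Function('p')(R, x) = Add(Mul(R, R), Mul(Pow(Add(-3, 3), Rational(1, 2)), x)) = Add(Pow(R, 2), Mul(Pow(0, Rational(1, 2)), x)) = Add(Pow(R, 2), Mul(0, x)) = Add(Pow(R, 2), 0) = Pow(R, 2))
Add(Function('p')(7, -9), Mul(-111, 119)) = Add(Pow(7, 2), Mul(-111, 119)) = Add(49, -13209) = -13160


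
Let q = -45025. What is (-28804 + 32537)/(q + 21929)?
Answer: -3733/23096 ≈ -0.16163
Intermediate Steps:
(-28804 + 32537)/(q + 21929) = (-28804 + 32537)/(-45025 + 21929) = 3733/(-23096) = 3733*(-1/23096) = -3733/23096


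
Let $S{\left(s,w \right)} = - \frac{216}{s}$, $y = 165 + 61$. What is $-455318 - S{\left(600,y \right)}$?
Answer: $- \frac{11382941}{25} \approx -4.5532 \cdot 10^{5}$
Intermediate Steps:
$y = 226$
$-455318 - S{\left(600,y \right)} = -455318 - - \frac{216}{600} = -455318 - \left(-216\right) \frac{1}{600} = -455318 - - \frac{9}{25} = -455318 + \frac{9}{25} = - \frac{11382941}{25}$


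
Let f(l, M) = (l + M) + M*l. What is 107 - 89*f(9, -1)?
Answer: 196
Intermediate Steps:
f(l, M) = M + l + M*l (f(l, M) = (M + l) + M*l = M + l + M*l)
107 - 89*f(9, -1) = 107 - 89*(-1 + 9 - 1*9) = 107 - 89*(-1 + 9 - 9) = 107 - 89*(-1) = 107 + 89 = 196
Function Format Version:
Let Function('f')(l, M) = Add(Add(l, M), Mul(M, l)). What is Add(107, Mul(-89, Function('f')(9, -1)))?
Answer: 196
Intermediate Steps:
Function('f')(l, M) = Add(M, l, Mul(M, l)) (Function('f')(l, M) = Add(Add(M, l), Mul(M, l)) = Add(M, l, Mul(M, l)))
Add(107, Mul(-89, Function('f')(9, -1))) = Add(107, Mul(-89, Add(-1, 9, Mul(-1, 9)))) = Add(107, Mul(-89, Add(-1, 9, -9))) = Add(107, Mul(-89, -1)) = Add(107, 89) = 196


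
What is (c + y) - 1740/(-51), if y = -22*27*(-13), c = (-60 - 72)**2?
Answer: 428062/17 ≈ 25180.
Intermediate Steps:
c = 17424 (c = (-132)**2 = 17424)
y = 7722 (y = -594*(-13) = 7722)
(c + y) - 1740/(-51) = (17424 + 7722) - 1740/(-51) = 25146 - 1740*(-1)/51 = 25146 - 10*(-58/17) = 25146 + 580/17 = 428062/17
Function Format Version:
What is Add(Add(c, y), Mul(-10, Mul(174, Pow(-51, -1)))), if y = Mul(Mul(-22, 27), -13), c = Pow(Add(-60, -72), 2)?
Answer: Rational(428062, 17) ≈ 25180.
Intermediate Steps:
c = 17424 (c = Pow(-132, 2) = 17424)
y = 7722 (y = Mul(-594, -13) = 7722)
Add(Add(c, y), Mul(-10, Mul(174, Pow(-51, -1)))) = Add(Add(17424, 7722), Mul(-10, Mul(174, Pow(-51, -1)))) = Add(25146, Mul(-10, Mul(174, Rational(-1, 51)))) = Add(25146, Mul(-10, Rational(-58, 17))) = Add(25146, Rational(580, 17)) = Rational(428062, 17)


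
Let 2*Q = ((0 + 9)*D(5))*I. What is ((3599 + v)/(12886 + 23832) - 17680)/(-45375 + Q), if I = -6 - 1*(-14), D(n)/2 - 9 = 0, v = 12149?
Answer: 108193082/273714331 ≈ 0.39528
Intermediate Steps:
D(n) = 18 (D(n) = 18 + 2*0 = 18 + 0 = 18)
I = 8 (I = -6 + 14 = 8)
Q = 648 (Q = (((0 + 9)*18)*8)/2 = ((9*18)*8)/2 = (162*8)/2 = (½)*1296 = 648)
((3599 + v)/(12886 + 23832) - 17680)/(-45375 + Q) = ((3599 + 12149)/(12886 + 23832) - 17680)/(-45375 + 648) = (15748/36718 - 17680)/(-44727) = (15748*(1/36718) - 17680)*(-1/44727) = (7874/18359 - 17680)*(-1/44727) = -324579246/18359*(-1/44727) = 108193082/273714331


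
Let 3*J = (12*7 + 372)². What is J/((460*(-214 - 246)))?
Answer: -4332/13225 ≈ -0.32756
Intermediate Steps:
J = 69312 (J = (12*7 + 372)²/3 = (84 + 372)²/3 = (⅓)*456² = (⅓)*207936 = 69312)
J/((460*(-214 - 246))) = 69312/((460*(-214 - 246))) = 69312/((460*(-460))) = 69312/(-211600) = 69312*(-1/211600) = -4332/13225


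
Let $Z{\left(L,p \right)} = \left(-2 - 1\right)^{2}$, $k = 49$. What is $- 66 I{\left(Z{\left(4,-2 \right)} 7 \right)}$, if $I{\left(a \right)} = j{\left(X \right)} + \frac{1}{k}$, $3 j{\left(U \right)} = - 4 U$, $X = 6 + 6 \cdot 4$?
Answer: $\frac{129294}{49} \approx 2638.7$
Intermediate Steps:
$X = 30$ ($X = 6 + 24 = 30$)
$j{\left(U \right)} = - \frac{4 U}{3}$ ($j{\left(U \right)} = \frac{\left(-4\right) U}{3} = - \frac{4 U}{3}$)
$Z{\left(L,p \right)} = 9$ ($Z{\left(L,p \right)} = \left(-3\right)^{2} = 9$)
$I{\left(a \right)} = - \frac{1959}{49}$ ($I{\left(a \right)} = \left(- \frac{4}{3}\right) 30 + \frac{1}{49} = -40 + \frac{1}{49} = - \frac{1959}{49}$)
$- 66 I{\left(Z{\left(4,-2 \right)} 7 \right)} = \left(-66\right) \left(- \frac{1959}{49}\right) = \frac{129294}{49}$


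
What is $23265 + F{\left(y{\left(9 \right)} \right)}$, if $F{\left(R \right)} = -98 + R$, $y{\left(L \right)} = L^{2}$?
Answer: $23248$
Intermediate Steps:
$23265 + F{\left(y{\left(9 \right)} \right)} = 23265 - \left(98 - 9^{2}\right) = 23265 + \left(-98 + 81\right) = 23265 - 17 = 23248$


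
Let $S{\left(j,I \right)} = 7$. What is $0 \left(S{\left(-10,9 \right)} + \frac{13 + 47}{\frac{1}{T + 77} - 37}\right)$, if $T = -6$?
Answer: $0$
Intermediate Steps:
$0 \left(S{\left(-10,9 \right)} + \frac{13 + 47}{\frac{1}{T + 77} - 37}\right) = 0 \left(7 + \frac{13 + 47}{\frac{1}{-6 + 77} - 37}\right) = 0 \left(7 + \frac{60}{\frac{1}{71} - 37}\right) = 0 \left(7 + \frac{60}{- \frac{2626}{71}}\right) = 0 \left(7 + 60 \left(- \frac{71}{2626}\right)\right) = 0 \left(7 - \frac{2130}{1313}\right) = 0 \cdot \frac{7061}{1313} = 0$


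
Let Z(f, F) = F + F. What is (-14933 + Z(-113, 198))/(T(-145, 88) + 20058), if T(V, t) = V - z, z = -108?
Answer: -14537/20021 ≈ -0.72609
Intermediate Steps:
Z(f, F) = 2*F
T(V, t) = 108 + V (T(V, t) = V - 1*(-108) = V + 108 = 108 + V)
(-14933 + Z(-113, 198))/(T(-145, 88) + 20058) = (-14933 + 2*198)/((108 - 145) + 20058) = (-14933 + 396)/(-37 + 20058) = -14537/20021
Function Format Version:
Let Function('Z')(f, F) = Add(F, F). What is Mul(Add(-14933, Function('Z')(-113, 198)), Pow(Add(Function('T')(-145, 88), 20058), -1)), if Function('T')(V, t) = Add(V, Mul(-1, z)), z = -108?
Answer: Rational(-14537, 20021) ≈ -0.72609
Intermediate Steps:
Function('Z')(f, F) = Mul(2, F)
Function('T')(V, t) = Add(108, V) (Function('T')(V, t) = Add(V, Mul(-1, -108)) = Add(V, 108) = Add(108, V))
Mul(Add(-14933, Function('Z')(-113, 198)), Pow(Add(Function('T')(-145, 88), 20058), -1)) = Mul(Add(-14933, Mul(2, 198)), Pow(Add(Add(108, -145), 20058), -1)) = Mul(Add(-14933, 396), Pow(Add(-37, 20058), -1)) = Mul(-14537, Pow(20021, -1)) = Mul(-14537, Rational(1, 20021)) = Rational(-14537, 20021)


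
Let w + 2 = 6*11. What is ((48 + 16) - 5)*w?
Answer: 3776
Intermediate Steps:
w = 64 (w = -2 + 6*11 = -2 + 66 = 64)
((48 + 16) - 5)*w = ((48 + 16) - 5)*64 = (64 - 5)*64 = 59*64 = 3776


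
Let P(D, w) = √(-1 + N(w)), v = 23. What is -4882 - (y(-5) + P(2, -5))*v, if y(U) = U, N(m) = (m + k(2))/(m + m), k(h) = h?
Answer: -4767 - 23*I*√70/10 ≈ -4767.0 - 19.243*I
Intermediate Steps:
N(m) = (2 + m)/(2*m) (N(m) = (m + 2)/(m + m) = (2 + m)/((2*m)) = (2 + m)*(1/(2*m)) = (2 + m)/(2*m))
P(D, w) = √(-1 + (2 + w)/(2*w))
-4882 - (y(-5) + P(2, -5))*v = -4882 - (-5 + √2*√((2 - 1*(-5))/(-5))/2)*23 = -4882 - (-5 + √2*√(-(2 + 5)/5)/2)*23 = -4882 - (-5 + √2*√(-⅕*7)/2)*23 = -4882 - (-5 + √2*√(-7/5)/2)*23 = -4882 - (-5 + √2*(I*√35/5)/2)*23 = -4882 - (-5 + I*√70/10)*23 = -4882 - (-115 + 23*I*√70/10) = -4882 + (115 - 23*I*√70/10) = -4767 - 23*I*√70/10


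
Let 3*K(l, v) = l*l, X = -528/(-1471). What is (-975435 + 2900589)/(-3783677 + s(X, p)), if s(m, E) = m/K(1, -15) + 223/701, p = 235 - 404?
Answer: -330860495889/650269426225 ≈ -0.50881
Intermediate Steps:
X = 528/1471 (X = -528*(-1/1471) = 528/1471 ≈ 0.35894)
K(l, v) = l²/3 (K(l, v) = (l*l)/3 = l²/3)
p = -169
s(m, E) = 223/701 + 3*m (s(m, E) = m/(((⅓)*1²)) + 223/701 = m/(((⅓)*1)) + 223*(1/701) = m/(⅓) + 223/701 = m*3 + 223/701 = 3*m + 223/701 = 223/701 + 3*m)
(-975435 + 2900589)/(-3783677 + s(X, p)) = (-975435 + 2900589)/(-3783677 + (223/701 + 3*(528/1471))) = 1925154/(-3783677 + (223/701 + 1584/1471)) = 1925154/(-3783677 + 1438417/1031171) = 1925154/(-3901616557350/1031171) = 1925154*(-1031171/3901616557350) = -330860495889/650269426225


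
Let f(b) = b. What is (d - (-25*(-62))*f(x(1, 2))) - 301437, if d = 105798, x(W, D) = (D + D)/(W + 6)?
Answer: -1375673/7 ≈ -1.9652e+5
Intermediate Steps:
x(W, D) = 2*D/(6 + W) (x(W, D) = (2*D)/(6 + W) = 2*D/(6 + W))
(d - (-25*(-62))*f(x(1, 2))) - 301437 = (105798 - (-25*(-62))*2*2/(6 + 1)) - 301437 = (105798 - 1550*2*2/7) - 301437 = (105798 - 1550*2*2*(⅐)) - 301437 = (105798 - 1550*4/7) - 301437 = (105798 - 1*6200/7) - 301437 = (105798 - 6200/7) - 301437 = 734386/7 - 301437 = -1375673/7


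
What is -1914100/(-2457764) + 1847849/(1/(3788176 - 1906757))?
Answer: 2136152196681331896/614441 ≈ 3.4766e+12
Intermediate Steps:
-1914100/(-2457764) + 1847849/(1/(3788176 - 1906757)) = -1914100*(-1/2457764) + 1847849/(1/1881419) = 478525/614441 + 1847849/(1/1881419) = 478525/614441 + 1847849*1881419 = 478525/614441 + 3476578217731 = 2136152196681331896/614441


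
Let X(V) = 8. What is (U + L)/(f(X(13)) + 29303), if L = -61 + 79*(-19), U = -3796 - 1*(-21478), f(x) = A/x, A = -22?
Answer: 64480/117201 ≈ 0.55017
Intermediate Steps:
f(x) = -22/x
U = 17682 (U = -3796 + 21478 = 17682)
L = -1562 (L = -61 - 1501 = -1562)
(U + L)/(f(X(13)) + 29303) = (17682 - 1562)/(-22/8 + 29303) = 16120/(-22*⅛ + 29303) = 16120/(-11/4 + 29303) = 16120/(117201/4) = 16120*(4/117201) = 64480/117201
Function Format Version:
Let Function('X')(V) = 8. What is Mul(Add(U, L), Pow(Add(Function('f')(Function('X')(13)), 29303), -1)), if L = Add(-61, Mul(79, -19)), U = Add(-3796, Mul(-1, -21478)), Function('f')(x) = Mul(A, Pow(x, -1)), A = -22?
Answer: Rational(64480, 117201) ≈ 0.55017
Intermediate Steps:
Function('f')(x) = Mul(-22, Pow(x, -1))
U = 17682 (U = Add(-3796, 21478) = 17682)
L = -1562 (L = Add(-61, -1501) = -1562)
Mul(Add(U, L), Pow(Add(Function('f')(Function('X')(13)), 29303), -1)) = Mul(Add(17682, -1562), Pow(Add(Mul(-22, Pow(8, -1)), 29303), -1)) = Mul(16120, Pow(Add(Mul(-22, Rational(1, 8)), 29303), -1)) = Mul(16120, Pow(Add(Rational(-11, 4), 29303), -1)) = Mul(16120, Pow(Rational(117201, 4), -1)) = Mul(16120, Rational(4, 117201)) = Rational(64480, 117201)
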